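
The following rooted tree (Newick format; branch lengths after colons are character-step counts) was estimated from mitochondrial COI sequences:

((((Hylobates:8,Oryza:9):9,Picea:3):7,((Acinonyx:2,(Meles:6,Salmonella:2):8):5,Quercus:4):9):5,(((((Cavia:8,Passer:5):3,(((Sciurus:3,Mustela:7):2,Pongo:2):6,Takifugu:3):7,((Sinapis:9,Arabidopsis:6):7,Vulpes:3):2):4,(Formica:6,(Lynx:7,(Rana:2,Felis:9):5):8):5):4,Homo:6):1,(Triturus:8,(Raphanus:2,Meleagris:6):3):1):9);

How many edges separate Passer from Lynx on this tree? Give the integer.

The MRCA of Passer and Lynx is the node subtending (((Cavia,Passer),(((Sciurus,Mustela),Pongo),Takifugu),((Sinapis,Arabidopsis),Vulpes)),(Formica,(Lynx,(Rana,Felis)))).
From Passer up to that node: 3 branches. From Lynx up to the same node: 3 branches. Total: 3 + 3 = 6.

6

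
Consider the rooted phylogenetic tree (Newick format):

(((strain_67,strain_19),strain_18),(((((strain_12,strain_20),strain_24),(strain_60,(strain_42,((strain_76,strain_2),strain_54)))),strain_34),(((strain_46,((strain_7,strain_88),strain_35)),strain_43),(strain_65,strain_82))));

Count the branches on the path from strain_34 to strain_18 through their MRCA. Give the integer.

The MRCA of strain_34 and strain_18 is the root of the tree.
From strain_34 up to that node: 3 branches. From strain_18 up to the same node: 2 branches. Total: 3 + 2 = 5.

5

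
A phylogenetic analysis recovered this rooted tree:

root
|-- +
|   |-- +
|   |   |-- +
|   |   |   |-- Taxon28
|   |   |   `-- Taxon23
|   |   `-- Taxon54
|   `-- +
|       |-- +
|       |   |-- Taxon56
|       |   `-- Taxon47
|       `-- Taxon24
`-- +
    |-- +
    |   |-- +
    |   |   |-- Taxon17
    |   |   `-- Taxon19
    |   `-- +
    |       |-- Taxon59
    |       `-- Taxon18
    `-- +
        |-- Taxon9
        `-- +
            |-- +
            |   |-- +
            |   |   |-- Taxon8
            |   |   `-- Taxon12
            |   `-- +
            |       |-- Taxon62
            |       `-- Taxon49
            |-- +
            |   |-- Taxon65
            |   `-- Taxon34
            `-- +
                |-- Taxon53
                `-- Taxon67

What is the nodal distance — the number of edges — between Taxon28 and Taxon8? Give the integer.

10

The MRCA of Taxon28 and Taxon8 is the root of the tree.
From Taxon28 up to that node: 4 branches. From Taxon8 up to the same node: 6 branches. Total: 4 + 6 = 10.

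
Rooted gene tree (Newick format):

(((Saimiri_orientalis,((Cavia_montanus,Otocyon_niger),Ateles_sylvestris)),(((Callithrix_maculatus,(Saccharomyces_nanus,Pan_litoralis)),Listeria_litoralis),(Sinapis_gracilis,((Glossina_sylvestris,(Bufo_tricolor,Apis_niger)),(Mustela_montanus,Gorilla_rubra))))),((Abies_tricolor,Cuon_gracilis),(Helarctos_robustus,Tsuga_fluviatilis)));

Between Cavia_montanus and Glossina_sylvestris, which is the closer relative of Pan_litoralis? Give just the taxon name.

The MRCA of Pan_litoralis and Glossina_sylvestris subtends (((Callithrix_maculatus,(Saccharomyces_nanus,Pan_litoralis)),Listeria_litoralis),(Sinapis_gracilis,((Glossina_sylvestris,(Bufo_tricolor,Apis_niger)),(Mustela_montanus,Gorilla_rubra)))) (10 taxa).
The MRCA of Pan_litoralis and Cavia_montanus subtends ((Saimiri_orientalis,((Cavia_montanus,Otocyon_niger),Ateles_sylvestris)),(((Callithrix_maculatus,(Saccharomyces_nanus,Pan_litoralis)),Listeria_litoralis),(Sinapis_gracilis,((Glossina_sylvestris,(Bufo_tricolor,Apis_niger)),(Mustela_montanus,Gorilla_rubra))))) (14 taxa).
The first is nested inside the second, so Pan_litoralis shares a more recent common ancestor with Glossina_sylvestris.

Glossina_sylvestris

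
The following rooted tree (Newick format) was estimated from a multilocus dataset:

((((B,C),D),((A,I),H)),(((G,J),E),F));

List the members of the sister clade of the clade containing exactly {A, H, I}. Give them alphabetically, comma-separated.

B, C, D

The clade containing exactly {A, H, I} attaches to the tree at the node subtending (((B,C),D),((A,I),H)).
The other lineage descending from that same node — the sister group — is ((B,C),D); its 3 tips in alphabetical order are the answer.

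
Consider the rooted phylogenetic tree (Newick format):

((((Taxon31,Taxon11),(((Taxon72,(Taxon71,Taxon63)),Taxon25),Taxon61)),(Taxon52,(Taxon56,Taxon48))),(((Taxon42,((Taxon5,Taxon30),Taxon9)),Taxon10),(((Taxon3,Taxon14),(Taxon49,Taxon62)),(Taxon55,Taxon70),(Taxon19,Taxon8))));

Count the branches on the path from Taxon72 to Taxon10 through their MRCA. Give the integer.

The MRCA of Taxon72 and Taxon10 is the root of the tree.
From Taxon72 up to that node: 6 branches. From Taxon10 up to the same node: 3 branches. Total: 6 + 3 = 9.

9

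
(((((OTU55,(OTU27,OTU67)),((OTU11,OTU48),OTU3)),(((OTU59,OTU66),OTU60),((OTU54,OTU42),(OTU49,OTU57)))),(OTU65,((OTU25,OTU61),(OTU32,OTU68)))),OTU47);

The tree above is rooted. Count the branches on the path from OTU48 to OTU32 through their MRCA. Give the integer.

9

The MRCA of OTU48 and OTU32 is the node subtending ((((OTU55,(OTU27,OTU67)),((OTU11,OTU48),OTU3)),(((OTU59,OTU66),OTU60),((OTU54,OTU42),(OTU49,OTU57)))),(OTU65,((OTU25,OTU61),(OTU32,OTU68)))).
From OTU48 up to that node: 5 branches. From OTU32 up to the same node: 4 branches. Total: 5 + 4 = 9.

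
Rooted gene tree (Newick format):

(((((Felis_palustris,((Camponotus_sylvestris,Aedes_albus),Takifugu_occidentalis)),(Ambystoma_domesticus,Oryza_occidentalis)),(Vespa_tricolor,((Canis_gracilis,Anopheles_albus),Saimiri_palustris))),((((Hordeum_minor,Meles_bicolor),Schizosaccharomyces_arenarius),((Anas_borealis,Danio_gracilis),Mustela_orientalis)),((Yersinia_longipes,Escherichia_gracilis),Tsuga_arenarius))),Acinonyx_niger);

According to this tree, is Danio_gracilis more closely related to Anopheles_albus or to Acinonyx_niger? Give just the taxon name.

Anopheles_albus

The MRCA of Danio_gracilis and Anopheles_albus subtends ((((Felis_palustris,((Camponotus_sylvestris,Aedes_albus),Takifugu_occidentalis)),(Ambystoma_domesticus,Oryza_occidentalis)),(Vespa_tricolor,((Canis_gracilis,Anopheles_albus),Saimiri_palustris))),((((Hordeum_minor,Meles_bicolor),Schizosaccharomyces_arenarius),((Anas_borealis,Danio_gracilis),Mustela_orientalis)),((Yersinia_longipes,Escherichia_gracilis),Tsuga_arenarius))) (19 taxa).
The MRCA of Danio_gracilis and Acinonyx_niger is the root, subtending the entire tree (20 taxa).
The first is nested inside the second, so Danio_gracilis shares a more recent common ancestor with Anopheles_albus.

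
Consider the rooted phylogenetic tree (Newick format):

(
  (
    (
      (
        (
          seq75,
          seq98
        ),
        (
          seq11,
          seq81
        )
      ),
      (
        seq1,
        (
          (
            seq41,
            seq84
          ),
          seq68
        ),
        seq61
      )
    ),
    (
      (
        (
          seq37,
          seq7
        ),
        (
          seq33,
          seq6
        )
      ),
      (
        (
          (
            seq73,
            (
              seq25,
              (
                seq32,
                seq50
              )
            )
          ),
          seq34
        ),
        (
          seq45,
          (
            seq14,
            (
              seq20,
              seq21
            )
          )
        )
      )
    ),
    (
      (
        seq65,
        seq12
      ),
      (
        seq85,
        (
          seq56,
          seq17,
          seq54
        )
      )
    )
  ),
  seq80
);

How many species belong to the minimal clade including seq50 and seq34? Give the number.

The MRCA of seq50 and seq34 is the node subtending ((seq73,(seq25,(seq32,seq50))),seq34).
That clade contains 5 terminal taxa: seq25, seq32, seq34, seq50, seq73.

5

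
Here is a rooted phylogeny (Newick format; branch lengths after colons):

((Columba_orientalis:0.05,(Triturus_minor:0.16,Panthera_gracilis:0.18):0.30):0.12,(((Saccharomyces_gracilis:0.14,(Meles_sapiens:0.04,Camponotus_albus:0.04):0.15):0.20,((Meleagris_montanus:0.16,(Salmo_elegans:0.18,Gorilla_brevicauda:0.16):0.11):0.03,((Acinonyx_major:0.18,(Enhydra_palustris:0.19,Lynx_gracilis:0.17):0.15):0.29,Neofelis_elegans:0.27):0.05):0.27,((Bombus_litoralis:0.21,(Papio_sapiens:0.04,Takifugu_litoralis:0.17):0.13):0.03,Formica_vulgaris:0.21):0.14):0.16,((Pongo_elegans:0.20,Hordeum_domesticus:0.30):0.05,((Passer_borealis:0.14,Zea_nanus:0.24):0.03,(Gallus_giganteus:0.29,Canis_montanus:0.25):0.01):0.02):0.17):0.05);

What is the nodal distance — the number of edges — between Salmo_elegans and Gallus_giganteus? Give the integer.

9

The MRCA of Salmo_elegans and Gallus_giganteus is the node subtending (((Saccharomyces_gracilis,(Meles_sapiens,Camponotus_albus)),((Meleagris_montanus,(Salmo_elegans,Gorilla_brevicauda)),((Acinonyx_major,(Enhydra_palustris,Lynx_gracilis)),Neofelis_elegans)),((Bombus_litoralis,(Papio_sapiens,Takifugu_litoralis)),Formica_vulgaris)),((Pongo_elegans,Hordeum_domesticus),((Passer_borealis,Zea_nanus),(Gallus_giganteus,Canis_montanus)))).
From Salmo_elegans up to that node: 5 branches. From Gallus_giganteus up to the same node: 4 branches. Total: 5 + 4 = 9.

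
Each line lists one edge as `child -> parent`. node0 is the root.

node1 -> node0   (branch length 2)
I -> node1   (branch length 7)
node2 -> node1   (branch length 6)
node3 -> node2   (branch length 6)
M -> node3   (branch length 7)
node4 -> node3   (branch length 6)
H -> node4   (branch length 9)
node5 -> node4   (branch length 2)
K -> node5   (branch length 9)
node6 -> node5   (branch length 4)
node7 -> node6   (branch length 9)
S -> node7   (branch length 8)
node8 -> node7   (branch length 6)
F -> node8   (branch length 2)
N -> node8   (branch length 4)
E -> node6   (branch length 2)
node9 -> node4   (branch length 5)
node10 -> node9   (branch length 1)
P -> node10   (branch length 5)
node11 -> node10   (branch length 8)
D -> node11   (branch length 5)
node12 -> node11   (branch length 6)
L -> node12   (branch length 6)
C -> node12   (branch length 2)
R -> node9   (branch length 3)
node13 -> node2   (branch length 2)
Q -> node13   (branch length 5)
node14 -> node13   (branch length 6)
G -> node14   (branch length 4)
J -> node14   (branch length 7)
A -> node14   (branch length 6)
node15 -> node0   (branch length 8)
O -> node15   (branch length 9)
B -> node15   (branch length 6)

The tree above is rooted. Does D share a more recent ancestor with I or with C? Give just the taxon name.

The MRCA of D and C subtends (D,(L,C)) (3 taxa).
The MRCA of D and I subtends (I,((M,(H,(K,((S,(F,N)),E)),((P,(D,(L,C))),R))),(Q,(G,J,A)))) (17 taxa).
The first is nested inside the second, so D shares a more recent common ancestor with C.

C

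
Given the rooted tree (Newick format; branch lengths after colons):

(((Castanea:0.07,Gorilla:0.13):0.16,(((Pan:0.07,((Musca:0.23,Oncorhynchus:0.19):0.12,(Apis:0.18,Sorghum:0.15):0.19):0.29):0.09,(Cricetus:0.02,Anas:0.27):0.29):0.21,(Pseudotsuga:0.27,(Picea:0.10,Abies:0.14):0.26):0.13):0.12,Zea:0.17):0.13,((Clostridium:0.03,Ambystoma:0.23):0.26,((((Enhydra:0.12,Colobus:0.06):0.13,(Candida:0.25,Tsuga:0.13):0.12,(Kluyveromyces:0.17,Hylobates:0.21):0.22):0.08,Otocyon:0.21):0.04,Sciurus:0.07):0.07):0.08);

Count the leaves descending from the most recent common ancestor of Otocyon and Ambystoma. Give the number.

The MRCA of Otocyon and Ambystoma is the node subtending ((Clostridium,Ambystoma),((((Enhydra,Colobus),(Candida,Tsuga),(Kluyveromyces,Hylobates)),Otocyon),Sciurus)).
That clade contains 10 terminal taxa: Ambystoma, Candida, Clostridium, Colobus, Enhydra, Hylobates, Kluyveromyces, Otocyon, Sciurus, Tsuga.

10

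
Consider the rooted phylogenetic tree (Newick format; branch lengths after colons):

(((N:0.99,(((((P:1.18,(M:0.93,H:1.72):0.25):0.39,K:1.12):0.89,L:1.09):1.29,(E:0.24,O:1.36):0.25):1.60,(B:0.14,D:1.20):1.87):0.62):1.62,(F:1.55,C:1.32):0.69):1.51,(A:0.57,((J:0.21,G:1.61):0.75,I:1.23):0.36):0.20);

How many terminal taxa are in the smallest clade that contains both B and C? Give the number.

12

The MRCA of B and C is the node subtending ((N,(((((P,(M,H)),K),L),(E,O)),(B,D))),(F,C)).
That clade contains 12 terminal taxa: B, C, D, E, F, H, K, L, M, N, O, P.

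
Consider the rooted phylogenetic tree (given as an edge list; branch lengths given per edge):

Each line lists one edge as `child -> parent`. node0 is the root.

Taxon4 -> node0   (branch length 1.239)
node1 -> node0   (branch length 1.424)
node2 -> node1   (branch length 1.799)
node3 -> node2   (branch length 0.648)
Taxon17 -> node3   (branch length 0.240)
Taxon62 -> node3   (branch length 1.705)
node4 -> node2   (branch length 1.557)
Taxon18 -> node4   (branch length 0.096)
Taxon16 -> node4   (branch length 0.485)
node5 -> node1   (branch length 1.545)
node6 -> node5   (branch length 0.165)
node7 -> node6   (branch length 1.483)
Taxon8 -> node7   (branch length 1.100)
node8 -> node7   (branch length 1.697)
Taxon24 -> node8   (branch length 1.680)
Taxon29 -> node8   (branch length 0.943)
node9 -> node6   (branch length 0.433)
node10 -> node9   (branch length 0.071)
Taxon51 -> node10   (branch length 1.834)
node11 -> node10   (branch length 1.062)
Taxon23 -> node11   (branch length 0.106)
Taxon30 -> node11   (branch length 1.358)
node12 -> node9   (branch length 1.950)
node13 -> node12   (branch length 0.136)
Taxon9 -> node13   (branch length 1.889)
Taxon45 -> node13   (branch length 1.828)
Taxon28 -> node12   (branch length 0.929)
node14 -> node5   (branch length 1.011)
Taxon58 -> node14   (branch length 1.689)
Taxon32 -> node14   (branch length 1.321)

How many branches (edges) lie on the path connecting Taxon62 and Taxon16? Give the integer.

4

The MRCA of Taxon62 and Taxon16 is the node subtending ((Taxon17,Taxon62),(Taxon18,Taxon16)).
From Taxon62 up to that node: 2 branches. From Taxon16 up to the same node: 2 branches. Total: 2 + 2 = 4.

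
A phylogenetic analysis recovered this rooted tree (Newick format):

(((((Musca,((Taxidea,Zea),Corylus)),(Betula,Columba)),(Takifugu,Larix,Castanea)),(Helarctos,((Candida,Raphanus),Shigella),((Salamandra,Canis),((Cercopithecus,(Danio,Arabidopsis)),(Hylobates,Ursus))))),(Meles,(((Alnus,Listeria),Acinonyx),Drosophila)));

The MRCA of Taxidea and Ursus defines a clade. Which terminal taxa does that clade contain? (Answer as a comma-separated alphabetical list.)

Arabidopsis, Betula, Candida, Canis, Castanea, Cercopithecus, Columba, Corylus, Danio, Helarctos, Hylobates, Larix, Musca, Raphanus, Salamandra, Shigella, Takifugu, Taxidea, Ursus, Zea

Tracing Taxidea: it sits inside (Taxidea,Zea).
Tracing Ursus: it sits inside (Hylobates,Ursus).
The smallest clade enclosing both is ((((Musca,((Taxidea,Zea),Corylus)),(Betula,Columba)),(Takifugu,Larix,Castanea)),(Helarctos,((Candida,Raphanus),Shigella),((Salamandra,Canis),((Cercopithecus,(Danio,Arabidopsis)),(Hylobates,Ursus))))); the answer is its 20 terminal taxa in alphabetical order.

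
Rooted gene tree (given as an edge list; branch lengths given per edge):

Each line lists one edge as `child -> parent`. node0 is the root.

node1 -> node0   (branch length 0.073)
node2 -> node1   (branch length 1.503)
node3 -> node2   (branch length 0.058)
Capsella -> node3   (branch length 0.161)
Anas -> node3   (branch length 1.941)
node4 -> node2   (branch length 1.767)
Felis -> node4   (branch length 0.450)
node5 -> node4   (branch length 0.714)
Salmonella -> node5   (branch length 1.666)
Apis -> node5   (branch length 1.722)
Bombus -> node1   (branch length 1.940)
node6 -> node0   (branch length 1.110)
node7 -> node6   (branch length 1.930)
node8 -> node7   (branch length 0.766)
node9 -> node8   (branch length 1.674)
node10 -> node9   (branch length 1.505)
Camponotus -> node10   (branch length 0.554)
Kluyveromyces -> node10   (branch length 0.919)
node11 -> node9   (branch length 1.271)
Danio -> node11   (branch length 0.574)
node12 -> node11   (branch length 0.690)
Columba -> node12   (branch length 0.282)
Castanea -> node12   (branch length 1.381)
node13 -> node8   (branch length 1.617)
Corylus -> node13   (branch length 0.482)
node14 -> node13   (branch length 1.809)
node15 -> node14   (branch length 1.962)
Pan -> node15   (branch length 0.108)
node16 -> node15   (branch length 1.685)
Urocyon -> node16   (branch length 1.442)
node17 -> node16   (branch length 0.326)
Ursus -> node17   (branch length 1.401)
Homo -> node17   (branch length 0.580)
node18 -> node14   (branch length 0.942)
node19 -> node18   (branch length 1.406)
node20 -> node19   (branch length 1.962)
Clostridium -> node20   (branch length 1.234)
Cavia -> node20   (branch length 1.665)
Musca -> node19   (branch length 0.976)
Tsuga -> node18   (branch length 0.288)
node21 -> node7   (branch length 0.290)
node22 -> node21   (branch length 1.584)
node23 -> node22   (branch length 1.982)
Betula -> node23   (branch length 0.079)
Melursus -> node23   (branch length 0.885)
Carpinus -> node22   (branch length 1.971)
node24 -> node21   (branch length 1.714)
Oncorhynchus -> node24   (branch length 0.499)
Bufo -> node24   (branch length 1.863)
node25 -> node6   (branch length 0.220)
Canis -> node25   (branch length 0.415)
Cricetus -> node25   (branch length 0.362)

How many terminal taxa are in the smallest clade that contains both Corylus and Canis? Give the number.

The MRCA of Corylus and Canis is the node subtending (((((Camponotus,Kluyveromyces),(Danio,(Columba,Castanea))),(Corylus,((Pan,(Urocyon,(Ursus,Homo))),(((Clostridium,Cavia),Musca),Tsuga)))),(((Betula,Melursus),Carpinus),(Oncorhynchus,Bufo))),(Canis,Cricetus)).
That clade contains 21 terminal taxa: Betula, Bufo, Camponotus, Canis, Carpinus, Castanea, Cavia, Clostridium, Columba, Corylus, Cricetus, Danio, Homo, Kluyveromyces, Melursus, Musca, Oncorhynchus, Pan, Tsuga, Urocyon, Ursus.

21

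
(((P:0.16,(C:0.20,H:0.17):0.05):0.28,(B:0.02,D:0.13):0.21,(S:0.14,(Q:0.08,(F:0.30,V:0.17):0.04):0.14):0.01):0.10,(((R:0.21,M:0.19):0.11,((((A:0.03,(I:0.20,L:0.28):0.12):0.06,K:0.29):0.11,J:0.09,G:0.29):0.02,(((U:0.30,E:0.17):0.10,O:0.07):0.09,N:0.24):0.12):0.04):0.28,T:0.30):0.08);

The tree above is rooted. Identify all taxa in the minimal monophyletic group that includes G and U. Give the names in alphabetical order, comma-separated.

A, E, G, I, J, K, L, N, O, U

Tracing G: it sits inside (((A,(I,L)),K),J,G).
Tracing U: it sits inside (U,E).
The smallest clade enclosing both is ((((A,(I,L)),K),J,G),(((U,E),O),N)); the answer is its 10 terminal taxa in alphabetical order.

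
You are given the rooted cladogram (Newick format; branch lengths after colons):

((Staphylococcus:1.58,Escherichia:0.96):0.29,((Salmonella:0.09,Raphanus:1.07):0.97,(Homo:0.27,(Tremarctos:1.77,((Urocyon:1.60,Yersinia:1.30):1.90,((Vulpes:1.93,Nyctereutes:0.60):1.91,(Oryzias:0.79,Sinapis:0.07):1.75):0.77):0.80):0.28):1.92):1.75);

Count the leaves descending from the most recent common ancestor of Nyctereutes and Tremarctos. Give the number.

The MRCA of Nyctereutes and Tremarctos is the node subtending (Tremarctos,((Urocyon,Yersinia),((Vulpes,Nyctereutes),(Oryzias,Sinapis)))).
That clade contains 7 terminal taxa: Nyctereutes, Oryzias, Sinapis, Tremarctos, Urocyon, Vulpes, Yersinia.

7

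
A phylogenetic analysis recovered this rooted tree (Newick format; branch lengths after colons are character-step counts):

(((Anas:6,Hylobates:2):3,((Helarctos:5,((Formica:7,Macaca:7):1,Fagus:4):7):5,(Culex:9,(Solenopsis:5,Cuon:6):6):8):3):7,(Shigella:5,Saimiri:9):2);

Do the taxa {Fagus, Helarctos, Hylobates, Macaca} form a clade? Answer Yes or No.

The MRCA of the listed taxa subtends ((Anas,Hylobates),((Helarctos,((Formica,Macaca),Fagus)),(Culex,(Solenopsis,Cuon)))).
That clade also contains Anas, Culex, Cuon, Formica, Solenopsis, which are not in the proposed group, so the group is not monophyletic.

No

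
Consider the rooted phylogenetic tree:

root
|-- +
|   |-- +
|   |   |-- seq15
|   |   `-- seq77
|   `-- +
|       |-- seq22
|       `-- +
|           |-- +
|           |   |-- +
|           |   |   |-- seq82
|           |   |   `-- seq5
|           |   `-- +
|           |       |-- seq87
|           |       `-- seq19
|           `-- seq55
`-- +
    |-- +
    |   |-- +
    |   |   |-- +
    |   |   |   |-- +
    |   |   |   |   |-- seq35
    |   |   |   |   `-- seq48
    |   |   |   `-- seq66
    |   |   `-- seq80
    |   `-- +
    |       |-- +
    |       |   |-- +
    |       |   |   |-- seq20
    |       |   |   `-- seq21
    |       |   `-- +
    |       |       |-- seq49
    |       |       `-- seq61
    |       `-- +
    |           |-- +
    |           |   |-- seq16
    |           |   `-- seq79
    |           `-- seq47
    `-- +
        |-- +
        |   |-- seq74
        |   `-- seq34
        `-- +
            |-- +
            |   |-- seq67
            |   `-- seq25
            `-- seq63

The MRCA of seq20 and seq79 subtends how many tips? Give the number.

7

The MRCA of seq20 and seq79 is the node subtending (((seq20,seq21),(seq49,seq61)),((seq16,seq79),seq47)).
That clade contains 7 terminal taxa: seq16, seq20, seq21, seq47, seq49, seq61, seq79.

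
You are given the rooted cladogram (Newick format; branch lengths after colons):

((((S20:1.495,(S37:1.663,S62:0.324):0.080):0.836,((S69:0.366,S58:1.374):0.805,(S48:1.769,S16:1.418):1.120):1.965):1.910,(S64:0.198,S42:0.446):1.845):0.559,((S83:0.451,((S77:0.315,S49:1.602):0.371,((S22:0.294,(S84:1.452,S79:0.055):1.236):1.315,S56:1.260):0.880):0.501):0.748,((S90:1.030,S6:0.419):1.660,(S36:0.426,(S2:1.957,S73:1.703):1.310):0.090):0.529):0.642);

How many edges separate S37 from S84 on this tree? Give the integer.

The MRCA of S37 and S84 is the root of the tree.
From S37 up to that node: 5 branches. From S84 up to the same node: 7 branches. Total: 5 + 7 = 12.

12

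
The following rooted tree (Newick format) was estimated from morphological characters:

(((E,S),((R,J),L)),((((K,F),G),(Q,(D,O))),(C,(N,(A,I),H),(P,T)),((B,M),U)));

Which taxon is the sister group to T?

T attaches to the tree at the node subtending (P,T).
The other lineage descending from that same node — the sister group — is the single tip P.

P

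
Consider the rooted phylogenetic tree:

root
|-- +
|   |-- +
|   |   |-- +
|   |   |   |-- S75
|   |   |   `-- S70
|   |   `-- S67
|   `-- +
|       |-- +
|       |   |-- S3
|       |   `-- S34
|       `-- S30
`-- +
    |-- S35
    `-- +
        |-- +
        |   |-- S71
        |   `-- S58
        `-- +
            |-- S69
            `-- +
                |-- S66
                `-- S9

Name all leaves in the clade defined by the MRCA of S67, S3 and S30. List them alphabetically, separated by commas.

Tracing S67: it sits inside ((S75,S70),S67).
Tracing S3: it sits inside (S3,S34).
Tracing S30: it sits inside ((S3,S34),S30).
The smallest clade enclosing all 3 is (((S75,S70),S67),((S3,S34),S30)); the answer is its 6 terminal taxa in alphabetical order.

S3, S30, S34, S67, S70, S75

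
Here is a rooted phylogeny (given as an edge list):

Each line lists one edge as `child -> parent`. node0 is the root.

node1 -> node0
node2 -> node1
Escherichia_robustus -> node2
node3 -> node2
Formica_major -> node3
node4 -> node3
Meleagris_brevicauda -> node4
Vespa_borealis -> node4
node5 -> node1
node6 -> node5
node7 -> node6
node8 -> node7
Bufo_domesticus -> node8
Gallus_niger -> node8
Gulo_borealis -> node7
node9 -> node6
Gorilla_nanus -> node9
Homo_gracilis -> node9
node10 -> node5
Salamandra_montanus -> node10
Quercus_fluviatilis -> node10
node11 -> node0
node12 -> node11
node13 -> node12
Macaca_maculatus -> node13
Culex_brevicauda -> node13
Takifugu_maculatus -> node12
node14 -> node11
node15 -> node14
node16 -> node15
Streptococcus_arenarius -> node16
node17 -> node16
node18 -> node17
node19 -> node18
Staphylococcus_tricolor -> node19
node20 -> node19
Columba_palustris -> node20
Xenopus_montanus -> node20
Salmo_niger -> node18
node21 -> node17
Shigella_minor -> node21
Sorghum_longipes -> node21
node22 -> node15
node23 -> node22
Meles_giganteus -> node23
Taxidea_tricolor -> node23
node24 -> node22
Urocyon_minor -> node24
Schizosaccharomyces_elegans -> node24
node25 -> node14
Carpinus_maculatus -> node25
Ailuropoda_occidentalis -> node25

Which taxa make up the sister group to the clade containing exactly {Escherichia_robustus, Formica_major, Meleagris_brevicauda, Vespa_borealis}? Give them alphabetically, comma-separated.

Bufo_domesticus, Gallus_niger, Gorilla_nanus, Gulo_borealis, Homo_gracilis, Quercus_fluviatilis, Salamandra_montanus

The clade containing exactly {Escherichia_robustus, Formica_major, Meleagris_brevicauda, Vespa_borealis} attaches to the tree at the node subtending ((Escherichia_robustus,(Formica_major,(Meleagris_brevicauda,Vespa_borealis))),((((Bufo_domesticus,Gallus_niger),Gulo_borealis),(Gorilla_nanus,Homo_gracilis)),(Salamandra_montanus,Quercus_fluviatilis))).
The other lineage descending from that same node — the sister group — is ((((Bufo_domesticus,Gallus_niger),Gulo_borealis),(Gorilla_nanus,Homo_gracilis)),(Salamandra_montanus,Quercus_fluviatilis)); its 7 tips in alphabetical order are the answer.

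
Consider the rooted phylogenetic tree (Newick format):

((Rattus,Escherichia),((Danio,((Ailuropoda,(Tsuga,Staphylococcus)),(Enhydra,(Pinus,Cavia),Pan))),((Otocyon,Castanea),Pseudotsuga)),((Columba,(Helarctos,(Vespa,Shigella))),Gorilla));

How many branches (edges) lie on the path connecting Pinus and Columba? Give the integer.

9

The MRCA of Pinus and Columba is the root of the tree.
From Pinus up to that node: 6 branches. From Columba up to the same node: 3 branches. Total: 6 + 3 = 9.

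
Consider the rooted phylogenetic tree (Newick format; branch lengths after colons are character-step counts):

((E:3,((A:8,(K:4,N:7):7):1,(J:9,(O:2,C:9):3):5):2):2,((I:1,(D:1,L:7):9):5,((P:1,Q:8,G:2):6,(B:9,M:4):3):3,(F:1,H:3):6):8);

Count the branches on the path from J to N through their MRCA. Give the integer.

The MRCA of J and N is the node subtending ((A,(K,N)),(J,(O,C))).
From J up to that node: 2 branches. From N up to the same node: 3 branches. Total: 2 + 3 = 5.

5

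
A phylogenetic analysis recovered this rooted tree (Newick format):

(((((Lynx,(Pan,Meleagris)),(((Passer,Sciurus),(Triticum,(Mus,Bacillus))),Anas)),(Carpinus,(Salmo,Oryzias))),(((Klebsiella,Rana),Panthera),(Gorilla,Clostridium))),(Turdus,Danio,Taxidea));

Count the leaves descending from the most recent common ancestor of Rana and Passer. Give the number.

17

The MRCA of Rana and Passer is the node subtending ((((Lynx,(Pan,Meleagris)),(((Passer,Sciurus),(Triticum,(Mus,Bacillus))),Anas)),(Carpinus,(Salmo,Oryzias))),(((Klebsiella,Rana),Panthera),(Gorilla,Clostridium))).
That clade contains 17 terminal taxa: Anas, Bacillus, Carpinus, Clostridium, Gorilla, Klebsiella, Lynx, Meleagris, Mus, Oryzias, Pan, Panthera, Passer, Rana, Salmo, Sciurus, Triticum.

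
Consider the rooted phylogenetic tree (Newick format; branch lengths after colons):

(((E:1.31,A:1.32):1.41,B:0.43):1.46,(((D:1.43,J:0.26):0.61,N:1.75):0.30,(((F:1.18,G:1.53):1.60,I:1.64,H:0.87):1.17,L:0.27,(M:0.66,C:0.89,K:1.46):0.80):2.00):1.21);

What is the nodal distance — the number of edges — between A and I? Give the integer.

7

The MRCA of A and I is the root of the tree.
From A up to that node: 3 branches. From I up to the same node: 4 branches. Total: 3 + 4 = 7.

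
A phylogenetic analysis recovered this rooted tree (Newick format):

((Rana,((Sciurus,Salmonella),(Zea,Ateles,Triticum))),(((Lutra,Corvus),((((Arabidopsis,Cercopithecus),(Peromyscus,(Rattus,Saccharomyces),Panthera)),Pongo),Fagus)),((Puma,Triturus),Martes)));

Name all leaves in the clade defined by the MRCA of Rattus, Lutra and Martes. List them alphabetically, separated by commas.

Tracing Rattus: it sits inside (Rattus,Saccharomyces).
Tracing Lutra: it sits inside (Lutra,Corvus).
Tracing Martes: it sits inside ((Puma,Triturus),Martes).
The smallest clade enclosing all 3 is (((Lutra,Corvus),((((Arabidopsis,Cercopithecus),(Peromyscus,(Rattus,Saccharomyces),Panthera)),Pongo),Fagus)),((Puma,Triturus),Martes)); the answer is its 13 terminal taxa in alphabetical order.

Arabidopsis, Cercopithecus, Corvus, Fagus, Lutra, Martes, Panthera, Peromyscus, Pongo, Puma, Rattus, Saccharomyces, Triturus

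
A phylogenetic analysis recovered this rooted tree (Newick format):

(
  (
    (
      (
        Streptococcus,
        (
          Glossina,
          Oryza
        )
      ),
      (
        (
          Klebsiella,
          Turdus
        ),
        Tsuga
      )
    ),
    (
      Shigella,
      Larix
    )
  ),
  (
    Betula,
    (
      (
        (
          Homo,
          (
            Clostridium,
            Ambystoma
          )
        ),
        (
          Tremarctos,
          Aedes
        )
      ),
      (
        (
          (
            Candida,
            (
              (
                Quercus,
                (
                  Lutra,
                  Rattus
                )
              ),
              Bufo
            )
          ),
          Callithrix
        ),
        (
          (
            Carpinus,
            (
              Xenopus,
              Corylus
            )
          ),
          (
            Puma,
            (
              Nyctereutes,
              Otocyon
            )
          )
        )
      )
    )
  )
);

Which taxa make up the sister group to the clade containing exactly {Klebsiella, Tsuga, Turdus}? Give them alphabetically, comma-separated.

Glossina, Oryza, Streptococcus

The clade containing exactly {Klebsiella, Tsuga, Turdus} attaches to the tree at the node subtending ((Streptococcus,(Glossina,Oryza)),((Klebsiella,Turdus),Tsuga)).
The other lineage descending from that same node — the sister group — is (Streptococcus,(Glossina,Oryza)); its 3 tips in alphabetical order are the answer.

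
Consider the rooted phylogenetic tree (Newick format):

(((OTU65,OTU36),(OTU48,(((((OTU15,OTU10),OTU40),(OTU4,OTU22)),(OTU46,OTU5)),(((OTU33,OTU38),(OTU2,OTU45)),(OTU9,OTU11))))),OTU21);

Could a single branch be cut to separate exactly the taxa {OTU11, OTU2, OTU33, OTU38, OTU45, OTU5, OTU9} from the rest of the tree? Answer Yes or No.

No

The MRCA of the listed taxa subtends (((((OTU15,OTU10),OTU40),(OTU4,OTU22)),(OTU46,OTU5)),(((OTU33,OTU38),(OTU2,OTU45)),(OTU9,OTU11))).
That clade also contains OTU10, OTU15, OTU22, OTU4, OTU40, OTU46, which are not in the proposed group, so the group is not monophyletic.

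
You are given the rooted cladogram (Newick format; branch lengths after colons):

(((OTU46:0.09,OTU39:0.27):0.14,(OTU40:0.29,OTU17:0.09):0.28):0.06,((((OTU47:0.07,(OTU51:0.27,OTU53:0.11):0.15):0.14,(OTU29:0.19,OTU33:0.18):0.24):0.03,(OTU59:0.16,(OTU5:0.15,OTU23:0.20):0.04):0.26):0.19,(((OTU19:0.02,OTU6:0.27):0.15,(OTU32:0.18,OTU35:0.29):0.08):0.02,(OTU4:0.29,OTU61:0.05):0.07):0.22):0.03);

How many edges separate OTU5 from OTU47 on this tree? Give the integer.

6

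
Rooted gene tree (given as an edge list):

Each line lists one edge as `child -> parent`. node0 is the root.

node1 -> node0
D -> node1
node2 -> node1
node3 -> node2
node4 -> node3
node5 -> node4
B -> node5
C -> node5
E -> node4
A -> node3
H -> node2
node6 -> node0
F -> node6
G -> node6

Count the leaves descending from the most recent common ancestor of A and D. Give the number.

The MRCA of A and D is the node subtending (D,((((B,C),E),A),H)).
That clade contains 6 terminal taxa: A, B, C, D, E, H.

6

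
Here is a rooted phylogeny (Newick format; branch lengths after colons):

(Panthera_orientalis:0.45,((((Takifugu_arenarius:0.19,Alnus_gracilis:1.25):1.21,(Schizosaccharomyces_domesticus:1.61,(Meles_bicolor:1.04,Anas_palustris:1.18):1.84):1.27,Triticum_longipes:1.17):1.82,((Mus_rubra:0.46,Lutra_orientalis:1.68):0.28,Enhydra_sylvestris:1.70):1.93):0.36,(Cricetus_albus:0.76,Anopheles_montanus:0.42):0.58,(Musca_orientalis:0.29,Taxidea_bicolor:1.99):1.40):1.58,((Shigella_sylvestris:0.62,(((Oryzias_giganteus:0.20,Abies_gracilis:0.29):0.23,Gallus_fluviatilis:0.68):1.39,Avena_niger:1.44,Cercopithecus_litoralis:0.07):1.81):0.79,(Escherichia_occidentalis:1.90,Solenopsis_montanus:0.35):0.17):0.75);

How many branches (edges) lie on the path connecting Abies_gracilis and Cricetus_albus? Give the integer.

The MRCA of Abies_gracilis and Cricetus_albus is the root of the tree.
From Abies_gracilis up to that node: 6 branches. From Cricetus_albus up to the same node: 3 branches. Total: 6 + 3 = 9.

9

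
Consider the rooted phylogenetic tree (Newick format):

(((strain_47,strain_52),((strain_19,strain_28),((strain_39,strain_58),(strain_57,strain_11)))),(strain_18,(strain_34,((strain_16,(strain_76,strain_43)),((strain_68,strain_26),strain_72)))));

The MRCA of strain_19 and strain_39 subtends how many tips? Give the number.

The MRCA of strain_19 and strain_39 is the node subtending ((strain_19,strain_28),((strain_39,strain_58),(strain_57,strain_11))).
That clade contains 6 terminal taxa: strain_11, strain_19, strain_28, strain_39, strain_57, strain_58.

6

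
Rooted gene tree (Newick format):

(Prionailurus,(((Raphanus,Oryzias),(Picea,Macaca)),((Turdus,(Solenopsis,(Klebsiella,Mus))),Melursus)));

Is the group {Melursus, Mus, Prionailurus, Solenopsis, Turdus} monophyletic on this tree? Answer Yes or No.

No

The MRCA of the listed taxa is the root, so the smallest clade containing them is the whole tree.
That clade also contains Klebsiella, Macaca, Oryzias, Picea, Raphanus, which are not in the proposed group, so the group is not monophyletic.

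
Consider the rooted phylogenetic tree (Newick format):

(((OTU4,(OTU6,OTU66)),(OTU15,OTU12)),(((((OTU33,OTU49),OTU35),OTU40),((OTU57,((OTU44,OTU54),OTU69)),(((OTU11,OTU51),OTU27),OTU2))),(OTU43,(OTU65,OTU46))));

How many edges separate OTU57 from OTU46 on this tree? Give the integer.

7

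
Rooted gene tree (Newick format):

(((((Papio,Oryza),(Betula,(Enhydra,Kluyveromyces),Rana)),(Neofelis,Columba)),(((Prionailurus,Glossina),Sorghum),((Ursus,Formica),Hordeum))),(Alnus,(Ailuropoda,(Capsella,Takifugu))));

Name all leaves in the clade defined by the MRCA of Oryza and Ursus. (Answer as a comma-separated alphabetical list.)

Tracing Oryza: it sits inside (Papio,Oryza).
Tracing Ursus: it sits inside (Ursus,Formica).
The smallest clade enclosing both is ((((Papio,Oryza),(Betula,(Enhydra,Kluyveromyces),Rana)),(Neofelis,Columba)),(((Prionailurus,Glossina),Sorghum),((Ursus,Formica),Hordeum))); the answer is its 14 terminal taxa in alphabetical order.

Betula, Columba, Enhydra, Formica, Glossina, Hordeum, Kluyveromyces, Neofelis, Oryza, Papio, Prionailurus, Rana, Sorghum, Ursus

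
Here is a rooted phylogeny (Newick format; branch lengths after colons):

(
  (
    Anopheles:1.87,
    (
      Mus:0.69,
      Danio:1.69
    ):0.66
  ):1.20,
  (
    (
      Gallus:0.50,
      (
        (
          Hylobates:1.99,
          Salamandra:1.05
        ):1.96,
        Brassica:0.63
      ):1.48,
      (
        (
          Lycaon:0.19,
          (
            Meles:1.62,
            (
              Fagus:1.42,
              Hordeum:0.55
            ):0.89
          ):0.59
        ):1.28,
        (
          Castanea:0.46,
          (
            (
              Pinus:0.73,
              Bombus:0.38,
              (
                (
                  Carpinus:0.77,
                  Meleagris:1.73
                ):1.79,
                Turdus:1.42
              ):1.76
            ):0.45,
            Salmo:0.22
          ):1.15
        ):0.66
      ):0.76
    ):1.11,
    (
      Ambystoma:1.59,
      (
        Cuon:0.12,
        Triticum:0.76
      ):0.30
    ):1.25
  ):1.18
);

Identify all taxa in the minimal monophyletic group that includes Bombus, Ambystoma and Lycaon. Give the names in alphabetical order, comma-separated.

Ambystoma, Bombus, Brassica, Carpinus, Castanea, Cuon, Fagus, Gallus, Hordeum, Hylobates, Lycaon, Meleagris, Meles, Pinus, Salamandra, Salmo, Triticum, Turdus

Tracing Bombus: it sits inside (Pinus,Bombus,((Carpinus,Meleagris),Turdus)).
Tracing Ambystoma: it sits inside (Ambystoma,(Cuon,Triticum)).
Tracing Lycaon: it sits inside (Lycaon,(Meles,(Fagus,Hordeum))).
The smallest clade enclosing all 3 is ((Gallus,((Hylobates,Salamandra),Brassica),((Lycaon,(Meles,(Fagus,Hordeum))),(Castanea,((Pinus,Bombus,((Carpinus,Meleagris),Turdus)),Salmo)))),(Ambystoma,(Cuon,Triticum))); the answer is its 18 terminal taxa in alphabetical order.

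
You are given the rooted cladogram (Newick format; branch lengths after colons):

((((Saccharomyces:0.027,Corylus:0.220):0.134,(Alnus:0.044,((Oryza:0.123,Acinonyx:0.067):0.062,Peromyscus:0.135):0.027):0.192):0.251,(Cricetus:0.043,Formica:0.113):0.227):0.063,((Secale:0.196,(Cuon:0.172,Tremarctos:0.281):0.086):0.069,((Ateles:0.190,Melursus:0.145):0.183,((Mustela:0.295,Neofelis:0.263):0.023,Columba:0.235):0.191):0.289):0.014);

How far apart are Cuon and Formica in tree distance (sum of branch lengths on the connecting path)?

0.744

The path runs Cuon → … → MRCA → … → Formica; the MRCA is the root of the tree.
Branch lengths along that path: 0.172 + 0.086 + 0.069 + 0.014 + 0.063 + 0.227 + 0.113 = 0.744.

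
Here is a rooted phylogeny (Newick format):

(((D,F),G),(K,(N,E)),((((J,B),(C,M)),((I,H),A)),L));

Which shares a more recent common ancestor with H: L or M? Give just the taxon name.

M

The MRCA of H and M subtends (((J,B),(C,M)),((I,H),A)) (7 taxa).
The MRCA of H and L subtends ((((J,B),(C,M)),((I,H),A)),L) (8 taxa).
The first is nested inside the second, so H shares a more recent common ancestor with M.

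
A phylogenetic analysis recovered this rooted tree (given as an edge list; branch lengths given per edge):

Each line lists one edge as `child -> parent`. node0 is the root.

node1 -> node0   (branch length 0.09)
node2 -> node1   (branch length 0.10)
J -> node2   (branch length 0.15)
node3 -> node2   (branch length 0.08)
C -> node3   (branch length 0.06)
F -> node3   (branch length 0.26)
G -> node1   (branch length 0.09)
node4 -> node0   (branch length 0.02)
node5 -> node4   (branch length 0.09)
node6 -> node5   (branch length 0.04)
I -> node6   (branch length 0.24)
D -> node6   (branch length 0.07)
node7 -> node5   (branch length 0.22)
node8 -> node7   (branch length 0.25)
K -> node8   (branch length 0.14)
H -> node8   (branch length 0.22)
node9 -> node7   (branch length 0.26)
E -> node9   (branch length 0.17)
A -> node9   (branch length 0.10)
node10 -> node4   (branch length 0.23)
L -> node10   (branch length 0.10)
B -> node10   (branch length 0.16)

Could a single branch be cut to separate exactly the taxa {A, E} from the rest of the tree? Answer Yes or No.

Yes

The most recent common ancestor of these taxa subtends (E,A).
That clade has exactly 2 tips — every listed taxon and nothing else — so the group is monophyletic.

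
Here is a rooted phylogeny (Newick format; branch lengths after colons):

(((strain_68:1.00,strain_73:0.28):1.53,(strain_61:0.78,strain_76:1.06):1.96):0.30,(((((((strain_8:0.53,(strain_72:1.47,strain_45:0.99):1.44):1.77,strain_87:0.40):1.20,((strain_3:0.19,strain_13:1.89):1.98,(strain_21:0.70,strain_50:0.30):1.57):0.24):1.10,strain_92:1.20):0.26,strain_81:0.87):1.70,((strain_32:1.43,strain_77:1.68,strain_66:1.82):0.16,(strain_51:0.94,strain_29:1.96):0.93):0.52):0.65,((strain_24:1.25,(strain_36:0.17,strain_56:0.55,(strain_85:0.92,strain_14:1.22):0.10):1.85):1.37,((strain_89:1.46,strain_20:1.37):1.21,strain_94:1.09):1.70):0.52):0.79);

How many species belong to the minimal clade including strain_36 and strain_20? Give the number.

The MRCA of strain_36 and strain_20 is the node subtending ((strain_24,(strain_36,strain_56,(strain_85,strain_14))),((strain_89,strain_20),strain_94)).
That clade contains 8 terminal taxa: strain_14, strain_20, strain_24, strain_36, strain_56, strain_85, strain_89, strain_94.

8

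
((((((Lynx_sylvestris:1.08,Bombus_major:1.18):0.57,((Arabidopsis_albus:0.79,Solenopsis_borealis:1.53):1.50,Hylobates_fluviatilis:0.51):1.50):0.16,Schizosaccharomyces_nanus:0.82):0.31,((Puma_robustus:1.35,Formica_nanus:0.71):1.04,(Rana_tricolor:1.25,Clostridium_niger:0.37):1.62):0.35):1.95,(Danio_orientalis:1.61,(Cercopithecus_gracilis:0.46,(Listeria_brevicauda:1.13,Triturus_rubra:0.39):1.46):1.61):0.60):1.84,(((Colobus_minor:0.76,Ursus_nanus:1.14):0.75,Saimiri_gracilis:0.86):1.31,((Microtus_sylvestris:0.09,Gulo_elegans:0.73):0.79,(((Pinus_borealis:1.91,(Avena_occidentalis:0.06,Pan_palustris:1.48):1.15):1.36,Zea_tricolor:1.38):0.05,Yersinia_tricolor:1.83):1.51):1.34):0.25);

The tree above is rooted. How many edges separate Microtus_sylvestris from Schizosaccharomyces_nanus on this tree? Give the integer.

8

The MRCA of Microtus_sylvestris and Schizosaccharomyces_nanus is the root of the tree.
From Microtus_sylvestris up to that node: 4 branches. From Schizosaccharomyces_nanus up to the same node: 4 branches. Total: 4 + 4 = 8.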